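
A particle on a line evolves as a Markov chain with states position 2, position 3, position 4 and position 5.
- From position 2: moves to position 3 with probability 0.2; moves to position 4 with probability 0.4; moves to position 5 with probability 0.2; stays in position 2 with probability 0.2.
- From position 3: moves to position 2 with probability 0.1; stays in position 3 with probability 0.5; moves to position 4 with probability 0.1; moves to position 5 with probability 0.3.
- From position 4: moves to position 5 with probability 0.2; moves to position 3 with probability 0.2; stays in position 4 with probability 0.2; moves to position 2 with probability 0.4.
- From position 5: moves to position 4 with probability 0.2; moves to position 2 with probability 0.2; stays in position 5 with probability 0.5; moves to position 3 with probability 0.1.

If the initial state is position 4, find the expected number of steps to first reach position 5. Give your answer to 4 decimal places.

4.3750

Let t(s) be the expected number of steps to first reach position 5 from state s, with t(position 5) = 0. Conditioning on the first step:
t(position 2) = 1 + 0.2·t(position 2) + 0.2·t(position 3) + 0.4·t(position 4)
t(position 3) = 1 + 0.1·t(position 2) + 0.5·t(position 3) + 0.1·t(position 4)
t(position 4) = 1 + 0.4·t(position 2) + 0.2·t(position 3) + 0.2·t(position 4)
Solving: t(position 2) = 4.3750, t(position 3) = 3.7500, t(position 4) = 4.3750.
Expected steps from position 4 to position 5: 4.3750.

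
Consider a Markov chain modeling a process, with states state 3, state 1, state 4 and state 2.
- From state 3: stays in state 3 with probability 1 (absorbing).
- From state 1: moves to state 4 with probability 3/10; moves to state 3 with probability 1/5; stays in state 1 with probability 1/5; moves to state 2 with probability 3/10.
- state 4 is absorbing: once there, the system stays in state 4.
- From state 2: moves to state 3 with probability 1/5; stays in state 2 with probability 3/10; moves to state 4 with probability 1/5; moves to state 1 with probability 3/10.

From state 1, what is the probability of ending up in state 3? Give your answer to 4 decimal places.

0.4255

Let h(s) be the probability of absorption at state 3 starting from transient state s. Then h(state 3) = 1 and h(state 4) = 0. By first-step analysis:
h(state 1) = 0.2·1 + 0.2·h(state 1) + 0.3·0 + 0.3·h(state 2)
h(state 2) = 0.2·1 + 0.3·h(state 1) + 0.2·0 + 0.3·h(state 2)
Solving: h(state 1) = 0.4255, h(state 2) = 0.4681.
Starting from state 1, the probability is 0.4255.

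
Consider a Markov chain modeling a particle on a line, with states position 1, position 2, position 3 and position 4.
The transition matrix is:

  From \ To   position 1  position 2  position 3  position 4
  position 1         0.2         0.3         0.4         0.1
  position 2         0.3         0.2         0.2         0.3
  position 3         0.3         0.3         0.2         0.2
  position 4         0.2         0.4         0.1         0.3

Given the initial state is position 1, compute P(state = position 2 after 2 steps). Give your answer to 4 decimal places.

0.2800

Propagate the distribution vector 2 steps from position 1.
After 0 steps: (1.0000, 0.0000, 0.0000, 0.0000)
After 1 step: (0.2000, 0.3000, 0.4000, 0.1000)
After 2 steps: (0.2700, 0.2800, 0.2300, 0.2200)
P(in position 2 after 2 steps) = 0.2800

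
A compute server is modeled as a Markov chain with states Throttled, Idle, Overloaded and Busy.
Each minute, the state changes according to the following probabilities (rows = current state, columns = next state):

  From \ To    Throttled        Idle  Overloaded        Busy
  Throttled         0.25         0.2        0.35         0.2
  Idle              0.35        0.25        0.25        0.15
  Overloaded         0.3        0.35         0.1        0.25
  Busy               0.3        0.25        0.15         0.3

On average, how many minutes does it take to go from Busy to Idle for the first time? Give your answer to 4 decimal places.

3.9148

Let t(s) be the expected number of minutes to first reach Idle from state s, with t(Idle) = 0. Conditioning on the first minute:
t(Throttled) = 1 + 0.25·t(Throttled) + 0.35·t(Overloaded) + 0.2·t(Busy)
t(Overloaded) = 1 + 0.3·t(Throttled) + 0.1·t(Overloaded) + 0.25·t(Busy)
t(Busy) = 1 + 0.3·t(Throttled) + 0.15·t(Overloaded) + 0.3·t(Busy)
Solving: t(Throttled) = 4.0302, t(Overloaded) = 3.5419, t(Busy) = 3.9148.
Expected minutes from Busy to Idle: 3.9148.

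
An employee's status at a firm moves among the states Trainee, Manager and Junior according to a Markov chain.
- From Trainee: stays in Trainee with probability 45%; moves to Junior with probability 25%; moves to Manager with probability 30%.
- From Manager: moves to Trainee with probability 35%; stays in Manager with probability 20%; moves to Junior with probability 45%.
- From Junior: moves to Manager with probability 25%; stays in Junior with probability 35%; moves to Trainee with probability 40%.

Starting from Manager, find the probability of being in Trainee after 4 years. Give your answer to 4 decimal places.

Propagate the distribution vector 4 years from Manager.
After 0 years: (0.0000, 1.0000, 0.0000)
After 1 year: (0.3500, 0.2000, 0.4500)
After 2 years: (0.4075, 0.2575, 0.3350)
After 3 years: (0.4075, 0.2575, 0.3350)
After 4 years: (0.4075, 0.2575, 0.3350)
P(in Trainee after 4 years) = 0.4075

0.4075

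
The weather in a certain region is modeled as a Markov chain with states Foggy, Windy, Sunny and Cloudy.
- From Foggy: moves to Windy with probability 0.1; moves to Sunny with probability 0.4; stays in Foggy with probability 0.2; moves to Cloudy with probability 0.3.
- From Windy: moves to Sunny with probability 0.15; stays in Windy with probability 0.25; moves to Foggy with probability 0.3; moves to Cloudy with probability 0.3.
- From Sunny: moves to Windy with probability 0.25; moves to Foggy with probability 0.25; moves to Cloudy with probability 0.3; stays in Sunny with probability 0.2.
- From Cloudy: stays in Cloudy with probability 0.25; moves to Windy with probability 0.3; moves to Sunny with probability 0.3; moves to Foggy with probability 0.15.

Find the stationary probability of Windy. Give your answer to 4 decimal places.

Let the stationary distribution be π with π = πP and π_1 + π_2 + π_3 + π_4 = 1.
π_1 = 0.2·π_1 + 0.3·π_2 + 0.25·π_3 + 0.15·π_4
π_2 = 0.1·π_1 + 0.25·π_2 + 0.25·π_3 + 0.3·π_4
π_3 = 0.4·π_1 + 0.15·π_2 + 0.2·π_3 + 0.3·π_4
Solving with the normalization constraint gives π = (0.2219, 0.2310, 0.2614, 0.2857).
So the stationary probability of Windy is 0.2310.

0.2310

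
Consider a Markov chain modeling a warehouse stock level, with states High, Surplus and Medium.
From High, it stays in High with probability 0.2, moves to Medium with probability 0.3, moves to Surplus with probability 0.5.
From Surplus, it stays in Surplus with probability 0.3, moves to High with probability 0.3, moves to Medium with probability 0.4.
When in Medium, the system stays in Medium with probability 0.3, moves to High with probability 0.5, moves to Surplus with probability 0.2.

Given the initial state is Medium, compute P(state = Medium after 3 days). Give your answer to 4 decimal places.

0.3370

Propagate the distribution vector 3 days from Medium.
After 0 days: (0.0000, 0.0000, 1.0000)
After 1 day: (0.5000, 0.2000, 0.3000)
After 2 days: (0.3100, 0.3700, 0.3200)
After 3 days: (0.3330, 0.3300, 0.3370)
P(in Medium after 3 days) = 0.3370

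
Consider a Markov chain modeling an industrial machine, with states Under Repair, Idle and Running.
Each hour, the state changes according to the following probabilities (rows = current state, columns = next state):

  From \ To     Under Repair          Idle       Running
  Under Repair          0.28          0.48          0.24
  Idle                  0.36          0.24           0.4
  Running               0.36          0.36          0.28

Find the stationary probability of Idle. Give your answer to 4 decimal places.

Let the stationary distribution be π with π = πP and π_1 + π_2 + π_3 = 1.
π_1 = 0.28·π_1 + 0.36·π_2 + 0.36·π_3
π_2 = 0.48·π_1 + 0.24·π_2 + 0.36·π_3
Solving with the normalization constraint gives π = (0.3333, 0.3571, 0.3095).
So the stationary probability of Idle is 0.3571.

0.3571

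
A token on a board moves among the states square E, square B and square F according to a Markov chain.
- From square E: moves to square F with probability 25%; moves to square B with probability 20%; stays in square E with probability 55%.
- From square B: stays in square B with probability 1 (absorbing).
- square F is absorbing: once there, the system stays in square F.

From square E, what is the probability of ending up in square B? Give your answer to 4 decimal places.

0.4444

Let h(s) be the probability of absorption at square B starting from transient state s. Then h(square B) = 1 and h(square F) = 0. By first-step analysis:
h(square E) = 0.55·h(square E) + 0.2·1 + 0.25·0
Solving: h(square E) = 0.4444.
Starting from square E, the probability is 0.4444.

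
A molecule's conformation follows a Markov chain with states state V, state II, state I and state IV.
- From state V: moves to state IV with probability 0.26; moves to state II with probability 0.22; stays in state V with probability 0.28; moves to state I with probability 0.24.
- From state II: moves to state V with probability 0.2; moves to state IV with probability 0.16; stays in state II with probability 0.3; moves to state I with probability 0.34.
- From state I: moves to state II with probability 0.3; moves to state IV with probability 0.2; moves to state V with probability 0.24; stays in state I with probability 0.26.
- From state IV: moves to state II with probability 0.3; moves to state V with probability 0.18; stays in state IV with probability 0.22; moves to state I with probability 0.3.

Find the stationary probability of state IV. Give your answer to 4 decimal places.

0.2064

Let the stationary distribution be π with π = πP and π_1 + π_2 + π_3 + π_4 = 1.
π_1 = 0.28·π_1 + 0.2·π_2 + 0.24·π_3 + 0.18·π_4
π_2 = 0.22·π_1 + 0.3·π_2 + 0.3·π_3 + 0.3·π_4
π_3 = 0.24·π_1 + 0.34·π_2 + 0.26·π_3 + 0.3·π_4
Solving with the normalization constraint gives π = (0.2254, 0.2820, 0.2863, 0.2064).
So the stationary probability of state IV is 0.2064.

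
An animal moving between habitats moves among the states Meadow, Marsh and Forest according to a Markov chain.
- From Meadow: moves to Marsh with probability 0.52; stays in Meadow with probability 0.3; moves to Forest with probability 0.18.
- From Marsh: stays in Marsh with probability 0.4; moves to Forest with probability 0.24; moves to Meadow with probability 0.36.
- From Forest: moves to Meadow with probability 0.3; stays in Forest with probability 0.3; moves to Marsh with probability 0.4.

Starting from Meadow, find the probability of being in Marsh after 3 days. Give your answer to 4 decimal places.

Propagate the distribution vector 3 days from Meadow.
After 0 days: (1.0000, 0.0000, 0.0000)
After 1 day: (0.3000, 0.5200, 0.1800)
After 2 days: (0.3312, 0.4360, 0.2328)
After 3 days: (0.3262, 0.4397, 0.2341)
P(in Marsh after 3 days) = 0.4397

0.4397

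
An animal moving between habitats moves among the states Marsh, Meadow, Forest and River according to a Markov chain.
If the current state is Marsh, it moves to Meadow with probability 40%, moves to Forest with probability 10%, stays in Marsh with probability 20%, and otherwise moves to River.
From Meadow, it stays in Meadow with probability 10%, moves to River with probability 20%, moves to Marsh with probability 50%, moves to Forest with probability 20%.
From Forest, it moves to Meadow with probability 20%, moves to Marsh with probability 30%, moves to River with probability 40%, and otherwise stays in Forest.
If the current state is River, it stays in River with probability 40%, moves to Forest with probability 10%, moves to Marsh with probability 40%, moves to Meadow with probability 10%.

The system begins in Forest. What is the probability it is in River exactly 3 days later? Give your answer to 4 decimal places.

0.3250

Propagate the distribution vector 3 days from Forest.
After 0 days: (0.0000, 0.0000, 1.0000, 0.0000)
After 1 day: (0.3000, 0.2000, 0.1000, 0.4000)
After 2 days: (0.3500, 0.2000, 0.1200, 0.3300)
After 3 days: (0.3380, 0.2170, 0.1200, 0.3250)
P(in River after 3 days) = 0.3250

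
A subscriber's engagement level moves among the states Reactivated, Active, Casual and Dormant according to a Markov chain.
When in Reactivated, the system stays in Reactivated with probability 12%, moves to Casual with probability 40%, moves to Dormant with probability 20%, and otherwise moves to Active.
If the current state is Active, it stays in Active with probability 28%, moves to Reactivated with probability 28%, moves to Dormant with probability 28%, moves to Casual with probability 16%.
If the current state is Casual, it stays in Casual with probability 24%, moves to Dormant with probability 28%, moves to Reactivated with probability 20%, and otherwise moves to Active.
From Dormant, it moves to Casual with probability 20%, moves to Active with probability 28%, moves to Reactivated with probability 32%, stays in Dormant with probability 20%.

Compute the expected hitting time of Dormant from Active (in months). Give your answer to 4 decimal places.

3.8172

Let t(s) be the expected number of months to first reach Dormant from state s, with t(Dormant) = 0. Conditioning on the first month:
t(Reactivated) = 1 + 0.12·t(Reactivated) + 0.28·t(Active) + 0.4·t(Casual)
t(Active) = 1 + 0.28·t(Reactivated) + 0.28·t(Active) + 0.16·t(Casual)
t(Casual) = 1 + 0.2·t(Reactivated) + 0.28·t(Active) + 0.24·t(Casual)
Solving: t(Reactivated) = 4.0758, t(Active) = 3.8172, t(Casual) = 3.7947.
Expected months from Active to Dormant: 3.8172.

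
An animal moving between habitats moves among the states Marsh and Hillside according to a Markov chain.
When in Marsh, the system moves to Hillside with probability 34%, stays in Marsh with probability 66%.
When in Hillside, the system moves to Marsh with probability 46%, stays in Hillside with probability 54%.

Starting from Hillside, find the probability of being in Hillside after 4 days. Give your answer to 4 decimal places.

Propagate the distribution vector 4 days from Hillside.
After 0 days: (0.0000, 1.0000)
After 1 day: (0.4600, 0.5400)
After 2 days: (0.5520, 0.4480)
After 3 days: (0.5704, 0.4296)
After 4 days: (0.5741, 0.4259)
P(in Hillside after 4 days) = 0.4259

0.4259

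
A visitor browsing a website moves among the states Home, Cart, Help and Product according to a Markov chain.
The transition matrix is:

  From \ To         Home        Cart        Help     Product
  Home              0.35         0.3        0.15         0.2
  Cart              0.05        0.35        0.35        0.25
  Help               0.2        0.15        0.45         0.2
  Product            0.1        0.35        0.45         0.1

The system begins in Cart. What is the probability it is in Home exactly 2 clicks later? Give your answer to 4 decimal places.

0.1300

Propagate the distribution vector 2 clicks from Cart.
After 0 clicks: (0.0000, 1.0000, 0.0000, 0.0000)
After 1 click: (0.0500, 0.3500, 0.3500, 0.2500)
After 2 clicks: (0.1300, 0.2775, 0.4000, 0.1925)
P(in Home after 2 clicks) = 0.1300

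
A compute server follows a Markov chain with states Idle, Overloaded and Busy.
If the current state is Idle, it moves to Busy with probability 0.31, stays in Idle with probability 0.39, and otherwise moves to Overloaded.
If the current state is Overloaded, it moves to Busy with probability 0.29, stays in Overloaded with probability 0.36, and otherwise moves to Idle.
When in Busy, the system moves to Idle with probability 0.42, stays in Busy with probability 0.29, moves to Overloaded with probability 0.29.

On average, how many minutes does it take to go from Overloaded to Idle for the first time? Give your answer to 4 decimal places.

Let t(s) be the expected number of minutes to first reach Idle from state s, with t(Idle) = 0. Conditioning on the first minute:
t(Overloaded) = 1 + 0.36·t(Overloaded) + 0.29·t(Busy)
t(Busy) = 1 + 0.29·t(Overloaded) + 0.29·t(Busy)
Solving: t(Overloaded) = 2.7005, t(Busy) = 2.5115.
Expected minutes from Overloaded to Idle: 2.7005.

2.7005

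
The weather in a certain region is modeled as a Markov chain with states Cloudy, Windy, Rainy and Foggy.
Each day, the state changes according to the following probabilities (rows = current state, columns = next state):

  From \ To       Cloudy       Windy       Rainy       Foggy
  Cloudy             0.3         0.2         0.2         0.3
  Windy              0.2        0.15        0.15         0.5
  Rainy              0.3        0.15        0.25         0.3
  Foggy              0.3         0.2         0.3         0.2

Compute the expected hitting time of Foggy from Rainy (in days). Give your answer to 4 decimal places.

3.0045

Let t(s) be the expected number of days to first reach Foggy from state s, with t(Foggy) = 0. Conditioning on the first day:
t(Cloudy) = 1 + 0.3·t(Cloudy) + 0.2·t(Windy) + 0.2·t(Rainy)
t(Windy) = 1 + 0.2·t(Cloudy) + 0.15·t(Windy) + 0.15·t(Rainy)
t(Rainy) = 1 + 0.3·t(Cloudy) + 0.15·t(Windy) + 0.25·t(Rainy)
Solving: t(Cloudy) = 2.9746, t(Windy) = 2.4066, t(Rainy) = 3.0045.
Expected days from Rainy to Foggy: 3.0045.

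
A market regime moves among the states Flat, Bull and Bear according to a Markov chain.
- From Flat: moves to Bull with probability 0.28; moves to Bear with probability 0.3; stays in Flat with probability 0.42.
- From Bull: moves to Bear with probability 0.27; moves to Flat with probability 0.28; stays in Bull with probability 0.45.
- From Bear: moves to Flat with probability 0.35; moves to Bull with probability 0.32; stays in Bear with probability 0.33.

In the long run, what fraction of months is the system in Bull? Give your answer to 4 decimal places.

0.3517

Let the stationary distribution be π with π = πP and π_1 + π_2 + π_3 = 1.
π_1 = 0.42·π_1 + 0.28·π_2 + 0.35·π_3
π_2 = 0.28·π_1 + 0.45·π_2 + 0.32·π_3
Solving with the normalization constraint gives π = (0.3499, 0.3517, 0.2984).
So the stationary probability of Bull is 0.3517.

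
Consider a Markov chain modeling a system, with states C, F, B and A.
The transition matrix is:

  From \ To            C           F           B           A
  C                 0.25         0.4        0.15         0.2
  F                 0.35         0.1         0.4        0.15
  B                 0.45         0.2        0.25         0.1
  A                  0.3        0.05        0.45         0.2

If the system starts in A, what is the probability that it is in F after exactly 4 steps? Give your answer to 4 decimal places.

0.2199

Propagate the distribution vector 4 steps from A.
After 0 steps: (0.0000, 0.0000, 0.0000, 1.0000)
After 1 step: (0.3000, 0.0500, 0.4500, 0.2000)
After 2 steps: (0.3550, 0.2250, 0.2675, 0.1525)
After 3 steps: (0.3336, 0.2256, 0.2788, 0.1620)
After 4 steps: (0.3364, 0.2199, 0.2829, 0.1608)
P(in F after 4 steps) = 0.2199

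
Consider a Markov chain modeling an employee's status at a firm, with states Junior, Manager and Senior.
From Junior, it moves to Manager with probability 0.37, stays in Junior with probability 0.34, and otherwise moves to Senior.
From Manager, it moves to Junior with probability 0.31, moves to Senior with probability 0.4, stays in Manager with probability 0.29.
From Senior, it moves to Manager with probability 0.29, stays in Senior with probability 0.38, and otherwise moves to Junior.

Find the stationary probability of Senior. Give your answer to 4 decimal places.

0.3569

Let the stationary distribution be π with π = πP and π_1 + π_2 + π_3 = 1.
π_1 = 0.34·π_1 + 0.31·π_2 + 0.33·π_3
π_2 = 0.37·π_1 + 0.29·π_2 + 0.29·π_3
Solving with the normalization constraint gives π = (0.3269, 0.3162, 0.3569).
So the stationary probability of Senior is 0.3569.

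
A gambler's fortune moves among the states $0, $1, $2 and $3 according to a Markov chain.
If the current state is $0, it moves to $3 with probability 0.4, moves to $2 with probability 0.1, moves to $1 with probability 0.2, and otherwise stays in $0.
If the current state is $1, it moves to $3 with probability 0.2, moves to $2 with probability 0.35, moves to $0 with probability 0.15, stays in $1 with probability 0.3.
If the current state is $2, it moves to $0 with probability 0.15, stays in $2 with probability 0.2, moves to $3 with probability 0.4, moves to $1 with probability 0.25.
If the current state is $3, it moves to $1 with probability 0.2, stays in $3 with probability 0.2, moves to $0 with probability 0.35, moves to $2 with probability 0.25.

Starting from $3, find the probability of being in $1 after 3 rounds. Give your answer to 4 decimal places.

0.2335

Propagate the distribution vector 3 rounds from $3.
After 0 rounds: (0.0000, 0.0000, 0.0000, 1.0000)
After 1 round: (0.3500, 0.2000, 0.2500, 0.2000)
After 2 rounds: (0.2425, 0.2325, 0.2050, 0.3200)
After 3 rounds: (0.2504, 0.2335, 0.2266, 0.2895)
P(in $1 after 3 rounds) = 0.2335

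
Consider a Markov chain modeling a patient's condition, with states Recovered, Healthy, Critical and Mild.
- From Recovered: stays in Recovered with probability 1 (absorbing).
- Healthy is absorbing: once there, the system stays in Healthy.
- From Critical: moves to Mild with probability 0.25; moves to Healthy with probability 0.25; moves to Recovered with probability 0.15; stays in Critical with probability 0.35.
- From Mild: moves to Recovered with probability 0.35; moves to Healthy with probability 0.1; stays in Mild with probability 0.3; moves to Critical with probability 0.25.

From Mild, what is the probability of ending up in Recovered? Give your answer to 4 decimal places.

Let h(s) be the probability of absorption at Recovered starting from transient state s. Then h(Recovered) = 1 and h(Healthy) = 0. By first-step analysis:
h(Critical) = 0.15·1 + 0.25·0 + 0.35·h(Critical) + 0.25·h(Mild)
h(Mild) = 0.35·1 + 0.1·0 + 0.25·h(Critical) + 0.3·h(Mild)
Solving: h(Critical) = 0.4904, h(Mild) = 0.6752.
Starting from Mild, the probability is 0.6752.

0.6752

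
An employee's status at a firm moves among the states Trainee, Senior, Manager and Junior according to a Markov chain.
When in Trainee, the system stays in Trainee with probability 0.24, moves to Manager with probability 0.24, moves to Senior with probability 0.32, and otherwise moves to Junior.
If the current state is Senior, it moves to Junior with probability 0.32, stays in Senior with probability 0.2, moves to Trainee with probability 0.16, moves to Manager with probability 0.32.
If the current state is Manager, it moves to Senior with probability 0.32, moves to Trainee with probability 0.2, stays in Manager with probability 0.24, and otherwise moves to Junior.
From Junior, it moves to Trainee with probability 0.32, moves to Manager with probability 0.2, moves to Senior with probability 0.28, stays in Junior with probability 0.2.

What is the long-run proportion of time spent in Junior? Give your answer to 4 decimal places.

0.2433

Let the stationary distribution be π with π = πP and π_1 + π_2 + π_3 + π_4 = 1.
π_1 = 0.24·π_1 + 0.16·π_2 + 0.2·π_3 + 0.32·π_4
π_2 = 0.32·π_1 + 0.2·π_2 + 0.32·π_3 + 0.28·π_4
π_3 = 0.24·π_1 + 0.32·π_2 + 0.24·π_3 + 0.2·π_4
Solving with the normalization constraint gives π = (0.2272, 0.2770, 0.2524, 0.2433).
So the stationary probability of Junior is 0.2433.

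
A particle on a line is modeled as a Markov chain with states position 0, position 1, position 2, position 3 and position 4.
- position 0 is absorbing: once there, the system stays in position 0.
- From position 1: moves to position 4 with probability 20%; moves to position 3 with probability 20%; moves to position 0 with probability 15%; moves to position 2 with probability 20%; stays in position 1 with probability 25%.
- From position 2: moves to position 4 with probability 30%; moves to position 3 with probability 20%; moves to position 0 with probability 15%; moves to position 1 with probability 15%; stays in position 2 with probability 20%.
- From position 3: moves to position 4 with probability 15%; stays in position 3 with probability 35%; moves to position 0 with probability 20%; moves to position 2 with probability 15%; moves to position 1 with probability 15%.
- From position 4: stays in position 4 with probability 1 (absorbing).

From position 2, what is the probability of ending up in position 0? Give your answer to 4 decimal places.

Let h(s) be the probability of absorption at position 0 starting from transient state s. Then h(position 0) = 1 and h(position 4) = 0. By first-step analysis:
h(position 1) = 0.15·1 + 0.25·h(position 1) + 0.2·h(position 2) + 0.2·h(position 3) + 0.2·0
h(position 2) = 0.15·1 + 0.15·h(position 1) + 0.2·h(position 2) + 0.2·h(position 3) + 0.3·0
h(position 3) = 0.2·1 + 0.15·h(position 1) + 0.15·h(position 2) + 0.35·h(position 3) + 0.15·0
Solving: h(position 1) = 0.4386, h(position 2) = 0.3947, h(position 3) = 0.5000.
Starting from position 2, the probability is 0.3947.

0.3947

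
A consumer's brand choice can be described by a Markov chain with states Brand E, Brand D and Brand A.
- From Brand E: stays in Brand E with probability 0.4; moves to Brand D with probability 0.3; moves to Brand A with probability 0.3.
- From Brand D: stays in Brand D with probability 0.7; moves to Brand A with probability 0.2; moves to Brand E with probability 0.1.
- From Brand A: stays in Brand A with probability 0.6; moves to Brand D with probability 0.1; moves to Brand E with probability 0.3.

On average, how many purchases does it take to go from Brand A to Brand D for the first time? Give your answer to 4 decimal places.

Let t(s) be the expected number of purchases to first reach Brand D from state s, with t(Brand D) = 0. Conditioning on the first purchase:
t(Brand E) = 1 + 0.4·t(Brand E) + 0.3·t(Brand A)
t(Brand A) = 1 + 0.3·t(Brand E) + 0.6·t(Brand A)
Solving: t(Brand E) = 4.6667, t(Brand A) = 6.0000.
Expected purchases from Brand A to Brand D: 6.0000.

6.0000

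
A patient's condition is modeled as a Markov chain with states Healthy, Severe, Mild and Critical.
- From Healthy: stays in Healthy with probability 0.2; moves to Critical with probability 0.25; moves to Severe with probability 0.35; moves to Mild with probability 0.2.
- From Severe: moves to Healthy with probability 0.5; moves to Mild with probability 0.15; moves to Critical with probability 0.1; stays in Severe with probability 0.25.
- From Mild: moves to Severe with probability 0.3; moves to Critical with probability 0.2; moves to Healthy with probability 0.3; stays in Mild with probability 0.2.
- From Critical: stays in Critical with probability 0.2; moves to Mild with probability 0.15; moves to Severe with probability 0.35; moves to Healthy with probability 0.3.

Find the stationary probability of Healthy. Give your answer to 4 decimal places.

Let the stationary distribution be π with π = πP and π_1 + π_2 + π_3 + π_4 = 1.
π_1 = 0.2·π_1 + 0.5·π_2 + 0.3·π_3 + 0.3·π_4
π_2 = 0.35·π_1 + 0.25·π_2 + 0.3·π_3 + 0.35·π_4
π_3 = 0.2·π_1 + 0.15·π_2 + 0.2·π_3 + 0.15·π_4
Solving with the normalization constraint gives π = (0.3291, 0.3102, 0.1752, 0.1854).
So the stationary probability of Healthy is 0.3291.

0.3291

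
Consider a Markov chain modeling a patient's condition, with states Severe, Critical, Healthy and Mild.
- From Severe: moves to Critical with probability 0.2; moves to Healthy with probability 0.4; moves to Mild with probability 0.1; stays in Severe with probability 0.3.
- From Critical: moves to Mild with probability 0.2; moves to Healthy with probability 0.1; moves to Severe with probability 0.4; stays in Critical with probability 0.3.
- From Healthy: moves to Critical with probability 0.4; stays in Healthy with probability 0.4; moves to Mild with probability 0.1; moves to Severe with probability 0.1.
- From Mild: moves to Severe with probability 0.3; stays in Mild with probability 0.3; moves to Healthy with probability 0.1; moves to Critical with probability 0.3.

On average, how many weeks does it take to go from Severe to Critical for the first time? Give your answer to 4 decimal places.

3.5088

Let t(s) be the expected number of weeks to first reach Critical from state s, with t(Critical) = 0. Conditioning on the first week:
t(Severe) = 1 + 0.3·t(Severe) + 0.4·t(Healthy) + 0.1·t(Mild)
t(Healthy) = 1 + 0.1·t(Severe) + 0.4·t(Healthy) + 0.1·t(Mild)
t(Mild) = 1 + 0.3·t(Severe) + 0.1·t(Healthy) + 0.3·t(Mild)
Solving: t(Severe) = 3.5088, t(Healthy) = 2.8070, t(Mild) = 3.3333.
Expected weeks from Severe to Critical: 3.5088.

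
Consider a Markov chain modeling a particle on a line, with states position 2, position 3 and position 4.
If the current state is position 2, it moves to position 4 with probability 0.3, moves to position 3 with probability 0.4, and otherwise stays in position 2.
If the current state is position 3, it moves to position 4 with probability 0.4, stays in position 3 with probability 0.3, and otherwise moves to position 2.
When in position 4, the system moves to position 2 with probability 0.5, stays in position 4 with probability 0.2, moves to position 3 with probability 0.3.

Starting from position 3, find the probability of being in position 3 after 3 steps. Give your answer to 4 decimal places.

Propagate the distribution vector 3 steps from position 3.
After 0 steps: (0.0000, 1.0000, 0.0000)
After 1 step: (0.3000, 0.3000, 0.4000)
After 2 steps: (0.3800, 0.3300, 0.2900)
After 3 steps: (0.3580, 0.3380, 0.3040)
P(in position 3 after 3 steps) = 0.3380

0.3380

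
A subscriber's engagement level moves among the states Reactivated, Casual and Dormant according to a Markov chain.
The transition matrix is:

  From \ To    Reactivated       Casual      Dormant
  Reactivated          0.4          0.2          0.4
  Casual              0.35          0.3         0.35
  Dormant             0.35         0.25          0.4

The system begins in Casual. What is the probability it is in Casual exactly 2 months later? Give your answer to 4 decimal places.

0.2475

Sum over the intermediate state after 1 month:
P = P(Casual→Reactivated)·P(Reactivated→Casual) + P(Casual→Casual)·P(Casual→Casual) + P(Casual→Dormant)·P(Dormant→Casual)
  = 0.35×0.2 + 0.3×0.3 + 0.35×0.25
  = 0.0700 + 0.0900 + 0.0875 = 0.2475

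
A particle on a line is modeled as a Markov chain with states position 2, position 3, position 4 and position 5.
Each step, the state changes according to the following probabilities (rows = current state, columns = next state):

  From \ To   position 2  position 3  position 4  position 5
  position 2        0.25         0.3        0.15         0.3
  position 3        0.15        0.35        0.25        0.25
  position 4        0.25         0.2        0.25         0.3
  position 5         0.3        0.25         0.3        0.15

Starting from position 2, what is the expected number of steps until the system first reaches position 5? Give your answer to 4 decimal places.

Let t(s) be the expected number of steps to first reach position 5 from state s, with t(position 5) = 0. Conditioning on the first step:
t(position 2) = 1 + 0.25·t(position 2) + 0.3·t(position 3) + 0.15·t(position 4)
t(position 3) = 1 + 0.15·t(position 2) + 0.35·t(position 3) + 0.25·t(position 4)
t(position 4) = 1 + 0.25·t(position 2) + 0.2·t(position 3) + 0.25·t(position 4)
Solving: t(position 2) = 3.5056, t(position 3) = 3.6879, t(position 4) = 3.4853.
Expected steps from position 2 to position 5: 3.5056.

3.5056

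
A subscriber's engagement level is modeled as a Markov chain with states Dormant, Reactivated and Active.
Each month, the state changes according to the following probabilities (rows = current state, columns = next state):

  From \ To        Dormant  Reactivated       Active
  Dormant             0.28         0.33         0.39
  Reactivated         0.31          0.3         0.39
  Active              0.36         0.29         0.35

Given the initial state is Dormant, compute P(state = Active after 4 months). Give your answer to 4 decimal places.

0.3750

Propagate the distribution vector 4 months from Dormant.
After 0 months: (1.0000, 0.0000, 0.0000)
After 1 month: (0.2800, 0.3300, 0.3900)
After 2 months: (0.3211, 0.3045, 0.3744)
After 3 months: (0.3191, 0.3059, 0.3750)
After 4 months: (0.3192, 0.3058, 0.3750)
P(in Active after 4 months) = 0.3750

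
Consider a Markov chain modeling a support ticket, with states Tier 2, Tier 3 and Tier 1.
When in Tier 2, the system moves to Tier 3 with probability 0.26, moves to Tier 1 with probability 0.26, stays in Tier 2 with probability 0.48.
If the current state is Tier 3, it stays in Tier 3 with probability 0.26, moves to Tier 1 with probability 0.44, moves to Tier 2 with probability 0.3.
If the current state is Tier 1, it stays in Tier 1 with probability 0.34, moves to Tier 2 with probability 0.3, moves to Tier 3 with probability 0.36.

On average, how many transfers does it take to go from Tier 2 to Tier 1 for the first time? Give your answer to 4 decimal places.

Let t(s) be the expected number of transfers to first reach Tier 1 from state s, with t(Tier 1) = 0. Conditioning on the first transfer:
t(Tier 2) = 1 + 0.48·t(Tier 2) + 0.26·t(Tier 3)
t(Tier 3) = 1 + 0.3·t(Tier 2) + 0.26·t(Tier 3)
Solving: t(Tier 2) = 3.2595, t(Tier 3) = 2.6728.
Expected transfers from Tier 2 to Tier 1: 3.2595.

3.2595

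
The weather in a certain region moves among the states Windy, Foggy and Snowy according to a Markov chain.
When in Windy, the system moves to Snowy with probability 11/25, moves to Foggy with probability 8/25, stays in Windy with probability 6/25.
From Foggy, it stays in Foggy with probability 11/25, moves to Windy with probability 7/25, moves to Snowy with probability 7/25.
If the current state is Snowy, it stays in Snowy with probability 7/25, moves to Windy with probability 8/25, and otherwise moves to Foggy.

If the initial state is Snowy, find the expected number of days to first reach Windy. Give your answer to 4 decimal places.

3.2967

Let t(s) be the expected number of days to first reach Windy from state s, with t(Windy) = 0. Conditioning on the first day:
t(Foggy) = 1 + 0.44·t(Foggy) + 0.28·t(Snowy)
t(Snowy) = 1 + 0.4·t(Foggy) + 0.28·t(Snowy)
Solving: t(Foggy) = 3.4341, t(Snowy) = 3.2967.
Expected days from Snowy to Windy: 3.2967.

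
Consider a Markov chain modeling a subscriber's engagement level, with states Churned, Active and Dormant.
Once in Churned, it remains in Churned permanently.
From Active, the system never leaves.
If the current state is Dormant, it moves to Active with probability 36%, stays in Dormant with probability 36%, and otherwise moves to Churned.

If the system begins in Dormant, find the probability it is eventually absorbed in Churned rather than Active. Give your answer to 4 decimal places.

Let h(s) be the probability of absorption at Churned starting from transient state s. Then h(Churned) = 1 and h(Active) = 0. By first-step analysis:
h(Dormant) = 0.28·1 + 0.36·0 + 0.36·h(Dormant)
Solving: h(Dormant) = 0.4375.
Starting from Dormant, the probability is 0.4375.

0.4375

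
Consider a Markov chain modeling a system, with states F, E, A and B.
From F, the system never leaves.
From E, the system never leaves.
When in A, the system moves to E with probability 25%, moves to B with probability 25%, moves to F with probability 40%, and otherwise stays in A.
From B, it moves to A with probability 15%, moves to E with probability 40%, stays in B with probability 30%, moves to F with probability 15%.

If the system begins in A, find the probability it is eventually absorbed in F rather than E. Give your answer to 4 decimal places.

0.5359

Let h(s) be the probability of absorption at F starting from transient state s. Then h(F) = 1 and h(E) = 0. By first-step analysis:
h(A) = 0.4·1 + 0.25·0 + 0.1·h(A) + 0.25·h(B)
h(B) = 0.15·1 + 0.4·0 + 0.15·h(A) + 0.3·h(B)
Solving: h(A) = 0.5359, h(B) = 0.3291.
Starting from A, the probability is 0.5359.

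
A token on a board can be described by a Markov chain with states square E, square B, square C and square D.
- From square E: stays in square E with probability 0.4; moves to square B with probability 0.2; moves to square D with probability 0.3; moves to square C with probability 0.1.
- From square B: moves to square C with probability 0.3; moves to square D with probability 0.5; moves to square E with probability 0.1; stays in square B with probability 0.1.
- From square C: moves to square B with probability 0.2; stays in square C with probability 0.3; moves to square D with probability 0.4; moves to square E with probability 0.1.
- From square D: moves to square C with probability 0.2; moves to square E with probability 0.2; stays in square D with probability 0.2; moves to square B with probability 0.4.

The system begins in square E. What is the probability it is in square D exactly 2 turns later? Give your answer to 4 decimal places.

Propagate the distribution vector 2 turns from square E.
After 0 turns: (1.0000, 0.0000, 0.0000, 0.0000)
After 1 turn: (0.4000, 0.2000, 0.1000, 0.3000)
After 2 turns: (0.2500, 0.2400, 0.1900, 0.3200)
P(in square D after 2 turns) = 0.3200

0.3200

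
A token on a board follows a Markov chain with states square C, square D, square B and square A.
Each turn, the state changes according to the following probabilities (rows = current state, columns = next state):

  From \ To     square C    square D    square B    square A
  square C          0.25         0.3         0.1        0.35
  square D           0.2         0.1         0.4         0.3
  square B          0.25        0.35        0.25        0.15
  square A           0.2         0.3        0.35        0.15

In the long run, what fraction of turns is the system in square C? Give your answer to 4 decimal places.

0.2252

Let the stationary distribution be π with π = πP and π_1 + π_2 + π_3 + π_4 = 1.
π_1 = 0.25·π_1 + 0.2·π_2 + 0.25·π_3 + 0.2·π_4
π_2 = 0.3·π_1 + 0.1·π_2 + 0.35·π_3 + 0.3·π_4
π_3 = 0.1·π_1 + 0.4·π_2 + 0.25·π_3 + 0.35·π_4
Solving with the normalization constraint gives π = (0.2252, 0.2616, 0.2789, 0.2343).
So the stationary probability of square C is 0.2252.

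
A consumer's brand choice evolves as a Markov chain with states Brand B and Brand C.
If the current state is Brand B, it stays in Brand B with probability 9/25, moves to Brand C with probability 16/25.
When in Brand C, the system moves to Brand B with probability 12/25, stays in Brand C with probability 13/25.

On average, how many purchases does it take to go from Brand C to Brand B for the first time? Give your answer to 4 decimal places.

Let t(s) be the expected number of purchases to first reach Brand B from state s, with t(Brand B) = 0. Conditioning on the first purchase:
t(Brand C) = 1 + 0.52·t(Brand C)
Solving: t(Brand C) = 2.0833.
Expected purchases from Brand C to Brand B: 2.0833.

2.0833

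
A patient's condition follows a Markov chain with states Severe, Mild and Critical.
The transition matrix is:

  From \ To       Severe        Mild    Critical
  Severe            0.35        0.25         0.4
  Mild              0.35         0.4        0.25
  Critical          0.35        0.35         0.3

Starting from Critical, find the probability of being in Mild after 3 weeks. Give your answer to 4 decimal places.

Propagate the distribution vector 3 weeks from Critical.
After 0 weeks: (0.0000, 0.0000, 1.0000)
After 1 week: (0.3500, 0.3500, 0.3000)
After 2 weeks: (0.3500, 0.3325, 0.3175)
After 3 weeks: (0.3500, 0.3316, 0.3184)
P(in Mild after 3 weeks) = 0.3316

0.3316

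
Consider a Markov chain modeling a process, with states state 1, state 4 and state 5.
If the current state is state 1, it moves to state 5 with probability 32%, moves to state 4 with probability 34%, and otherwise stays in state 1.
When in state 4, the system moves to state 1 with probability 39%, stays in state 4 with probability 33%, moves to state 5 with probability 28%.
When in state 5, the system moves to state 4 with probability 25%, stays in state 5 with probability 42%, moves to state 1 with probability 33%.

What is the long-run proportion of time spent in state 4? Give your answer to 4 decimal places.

0.3062

Let the stationary distribution be π with π = πP and π_1 + π_2 + π_3 = 1.
π_1 = 0.34·π_1 + 0.39·π_2 + 0.33·π_3
π_2 = 0.34·π_1 + 0.33·π_2 + 0.25·π_3
Solving with the normalization constraint gives π = (0.3519, 0.3062, 0.3419).
So the stationary probability of state 4 is 0.3062.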